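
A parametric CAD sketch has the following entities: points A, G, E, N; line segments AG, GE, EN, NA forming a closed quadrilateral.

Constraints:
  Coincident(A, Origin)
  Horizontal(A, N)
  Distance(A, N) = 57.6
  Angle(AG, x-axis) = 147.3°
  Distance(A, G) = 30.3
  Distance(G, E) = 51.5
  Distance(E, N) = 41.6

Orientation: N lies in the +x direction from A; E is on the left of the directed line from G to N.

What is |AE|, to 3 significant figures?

36.1

A is at the origin; AN is horizontal with |AN| = 57.6 and N in +x, so N = (57.6, 0). AG runs at 147.3° with |AG| = 30.3, so G = (-25.5, 16.4). E is determined by |GE| = 51.5 and |EN| = 41.6 together: it lies at the intersection of circle(G, 51.5) and circle(N, 41.6). With |GN| = 84.7, the foot of the radical line on GN is 47.8 from G and the perpendicular offset is √(51.5² − 47.8²) = 19.2. Taking the left-of-GN solution: E = (25.1, 26.0).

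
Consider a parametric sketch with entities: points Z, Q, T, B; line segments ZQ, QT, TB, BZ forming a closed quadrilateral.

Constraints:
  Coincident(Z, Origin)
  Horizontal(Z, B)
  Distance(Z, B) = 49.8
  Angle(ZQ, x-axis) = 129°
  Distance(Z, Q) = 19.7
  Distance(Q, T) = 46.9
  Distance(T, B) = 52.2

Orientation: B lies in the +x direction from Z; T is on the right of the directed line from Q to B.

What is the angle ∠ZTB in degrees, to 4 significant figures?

69.18°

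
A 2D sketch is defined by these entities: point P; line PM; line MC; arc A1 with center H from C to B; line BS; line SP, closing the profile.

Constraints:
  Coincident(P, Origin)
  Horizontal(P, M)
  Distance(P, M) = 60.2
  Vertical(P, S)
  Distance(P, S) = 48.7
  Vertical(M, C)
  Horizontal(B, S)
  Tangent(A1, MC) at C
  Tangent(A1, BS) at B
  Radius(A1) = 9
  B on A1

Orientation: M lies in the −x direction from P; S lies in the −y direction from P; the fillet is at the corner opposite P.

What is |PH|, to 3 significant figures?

64.8

P and S share the same x with |PS| = 48.7 and S on the −y side, so S = (0.00, -48.7). The virtual corner opposite P is at (-60.2, -48.7). Tangency of A1 to MC means the radius HC is perpendicular to MC and tangency of A1 to BS means the radius HB is perpendicular to BS, with radius 9.0, so the center H sits 9.0 in from both sides at H = (-51.2, -39.7). Then |PH| = |H − P| = 64.8.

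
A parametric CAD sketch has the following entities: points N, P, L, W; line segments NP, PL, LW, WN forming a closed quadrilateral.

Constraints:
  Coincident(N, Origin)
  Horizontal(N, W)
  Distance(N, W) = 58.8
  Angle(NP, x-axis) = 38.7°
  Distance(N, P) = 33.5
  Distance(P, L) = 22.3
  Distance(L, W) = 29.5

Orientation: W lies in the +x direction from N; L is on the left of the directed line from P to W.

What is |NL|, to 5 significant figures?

54.795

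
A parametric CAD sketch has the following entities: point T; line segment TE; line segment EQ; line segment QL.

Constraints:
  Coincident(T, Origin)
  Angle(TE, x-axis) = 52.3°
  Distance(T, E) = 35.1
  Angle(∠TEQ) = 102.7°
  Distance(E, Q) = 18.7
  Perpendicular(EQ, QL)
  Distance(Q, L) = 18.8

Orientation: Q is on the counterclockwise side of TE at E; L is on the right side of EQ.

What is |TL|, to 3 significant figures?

59.3

∠TEQ = 102.7°, so EQ runs at 52.3° + (180° − 102.7°) = 130° from the x-axis; with |EQ| = 18.7, Q = E + 18.7·(cos 130°, sin 130°) = (9.54, 42.2). EQ ⟂ QL; with |QL| = 18.8 on the right of EQ, L = Q + 18.8·(0.771, 0.637) = (24.0, 54.2). Then |TL| = |L − T| = 59.3.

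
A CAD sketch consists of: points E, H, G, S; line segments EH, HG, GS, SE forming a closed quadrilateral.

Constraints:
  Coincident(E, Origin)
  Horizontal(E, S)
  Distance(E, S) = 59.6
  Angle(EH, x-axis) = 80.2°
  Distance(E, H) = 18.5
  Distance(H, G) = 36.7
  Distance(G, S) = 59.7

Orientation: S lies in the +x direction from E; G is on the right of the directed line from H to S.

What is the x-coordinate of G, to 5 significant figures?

2.8285

Checks: |HG| = 36.70 ✓; |GS| = 59.70 ✓.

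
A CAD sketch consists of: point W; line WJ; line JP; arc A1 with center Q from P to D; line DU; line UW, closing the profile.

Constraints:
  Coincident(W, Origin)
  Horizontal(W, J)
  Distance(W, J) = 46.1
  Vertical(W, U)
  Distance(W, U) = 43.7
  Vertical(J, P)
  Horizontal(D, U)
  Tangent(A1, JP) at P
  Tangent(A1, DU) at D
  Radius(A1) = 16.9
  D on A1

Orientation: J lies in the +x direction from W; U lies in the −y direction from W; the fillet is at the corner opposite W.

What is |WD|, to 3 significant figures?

52.6

W is at the origin; WJ is horizontal with |WJ| = 46.1 and J on the +x side, so J = (46.1, 0.00). W and U share the same x with |WU| = 43.7 and U on the −y side, so U = (0.00, -43.7). The virtual corner opposite W is at (46.1, -43.7). Since A1 is tangent to JP there, QP ⟂ JP and tangency of A1 to DU means the radius QD is perpendicular to DU, with radius 16.9, so the center Q sits 16.9 in from both sides at Q = (29.2, -26.8). That places the tangent points at P = (46.1, -26.8) on JP and D = (29.2, -43.7) on DU. Then |WD| = |D − W| = 52.6.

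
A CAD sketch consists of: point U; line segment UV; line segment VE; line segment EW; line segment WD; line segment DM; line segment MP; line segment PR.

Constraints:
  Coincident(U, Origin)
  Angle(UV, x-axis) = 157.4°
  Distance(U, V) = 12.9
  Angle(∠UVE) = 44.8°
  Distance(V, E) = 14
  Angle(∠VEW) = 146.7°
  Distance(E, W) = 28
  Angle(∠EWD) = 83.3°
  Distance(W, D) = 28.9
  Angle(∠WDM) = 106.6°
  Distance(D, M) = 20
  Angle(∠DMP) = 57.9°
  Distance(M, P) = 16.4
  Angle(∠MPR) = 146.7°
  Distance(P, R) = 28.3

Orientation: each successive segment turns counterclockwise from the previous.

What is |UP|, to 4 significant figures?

12.19

U is at the origin; UV runs at 157.4° with length 12.9, so V = (-11.91, 4.957). ∠UVE = 44.8° gives VE at -67.40° from the x-axis; with |VE| = 14.0, E = (-6.529, -7.968). ∠VEW = 146.7° gives EW at -34.10° from the x-axis; with |EW| = 28.0, W = (16.66, -23.67). ∠EWD = 83.3° gives WD at 62.60° from the x-axis; with |WD| = 28.9, D = (29.96, 1.992). ∠WDM = 106.6° gives DM at 136.0° from the x-axis; with |DM| = 20.0, M = (15.57, 15.89). ∠DMP = 57.9° gives MP at -101.9° from the x-axis; with |MP| = 16.4, P = (12.19, -0.1619). Then |UP| = |P − U| = 12.19.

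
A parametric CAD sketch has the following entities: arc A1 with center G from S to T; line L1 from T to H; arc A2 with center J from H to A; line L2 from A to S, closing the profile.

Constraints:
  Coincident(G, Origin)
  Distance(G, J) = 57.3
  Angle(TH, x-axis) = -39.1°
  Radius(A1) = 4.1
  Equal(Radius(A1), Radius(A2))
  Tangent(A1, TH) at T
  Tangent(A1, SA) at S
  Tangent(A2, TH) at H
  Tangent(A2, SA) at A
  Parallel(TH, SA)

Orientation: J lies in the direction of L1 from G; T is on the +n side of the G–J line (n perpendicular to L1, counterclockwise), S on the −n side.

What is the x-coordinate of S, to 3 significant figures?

-2.59

The slot axis is L1's direction at -39.1°, so u = (cos -39.1°, sin -39.1°) = (0.776, -0.631) and n = (−sin -39.1°, cos -39.1°) = (0.631, 0.776). G is at the origin and J lies 57.3 along u from G, so J = 57.3·u = (44.5, -36.1). Tangency of A1 to both parallel lines with radius 4.1 puts T and S at G ± 4.1·n: T = (2.59, 3.18), S = (-2.59, -3.18). So S.x = -2.59.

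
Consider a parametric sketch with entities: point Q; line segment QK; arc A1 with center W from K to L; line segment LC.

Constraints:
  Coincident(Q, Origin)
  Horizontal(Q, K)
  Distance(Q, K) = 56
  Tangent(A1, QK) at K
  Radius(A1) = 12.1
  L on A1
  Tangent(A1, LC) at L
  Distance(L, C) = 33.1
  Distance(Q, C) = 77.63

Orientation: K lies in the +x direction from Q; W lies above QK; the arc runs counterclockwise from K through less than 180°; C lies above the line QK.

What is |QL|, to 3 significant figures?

69.4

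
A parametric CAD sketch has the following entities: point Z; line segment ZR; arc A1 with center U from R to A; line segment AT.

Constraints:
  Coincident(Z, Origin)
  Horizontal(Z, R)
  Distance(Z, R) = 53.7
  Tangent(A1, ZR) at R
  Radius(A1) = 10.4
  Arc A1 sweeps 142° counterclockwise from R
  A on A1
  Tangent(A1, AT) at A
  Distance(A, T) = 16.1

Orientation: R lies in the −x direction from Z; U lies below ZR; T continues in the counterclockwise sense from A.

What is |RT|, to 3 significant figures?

29.2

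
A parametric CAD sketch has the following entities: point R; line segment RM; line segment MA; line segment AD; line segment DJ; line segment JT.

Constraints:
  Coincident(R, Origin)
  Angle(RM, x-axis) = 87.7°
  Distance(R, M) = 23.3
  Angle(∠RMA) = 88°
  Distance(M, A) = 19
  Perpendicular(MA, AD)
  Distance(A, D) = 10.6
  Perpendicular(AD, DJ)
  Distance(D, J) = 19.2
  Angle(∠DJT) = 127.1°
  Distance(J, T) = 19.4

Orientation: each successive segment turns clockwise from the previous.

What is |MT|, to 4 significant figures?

12.86

R is at the origin; RM runs at 87.7° with length 23.3, so M = (0.9351, 23.28). ∠RMA = 88.0° gives MA at -4.300° from the x-axis; with |MA| = 19.0, A = (19.88, 21.86). The perpendicularity gives AD at right angles to MA, so AD runs at -94.30°; with |AD| = 10.6, D = (19.09, 11.29). AD is perpendicular to DJ, so DJ runs at 175.7°; with |DJ| = 19.2, J = (-0.05914, 12.73). ∠DJT = 127.1° gives JT at 122.8° from the x-axis; with |JT| = 19.4, T = (-10.57, 29.03). Then |MT| = |T − M| = 12.86.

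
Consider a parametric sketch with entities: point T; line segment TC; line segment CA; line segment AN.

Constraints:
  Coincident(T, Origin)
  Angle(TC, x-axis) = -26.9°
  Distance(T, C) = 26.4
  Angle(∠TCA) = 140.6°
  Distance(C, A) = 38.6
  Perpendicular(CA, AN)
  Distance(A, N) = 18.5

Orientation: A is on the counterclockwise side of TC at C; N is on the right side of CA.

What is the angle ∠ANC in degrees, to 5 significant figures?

64.393°

T is at the origin; TC runs at -26.9° with length 26.4, so C = 26.4·(cos -26.9°, sin -26.9°) = (23.543, -11.944). ∠TCA = 140.6°, so CA runs at -26.9° + (180° − 140.6°) = 12.500° from the x-axis; with |CA| = 38.6, A = C + 38.6·(cos 12.500°, sin 12.500°) = (61.228, -3.5897). The perpendicularity gives AN at right angles to CA; with |AN| = 18.5 on the right of CA, N = A + 18.5·(0.21644, -0.97630) = (65.233, -21.651). Then cos ∠ANC = NA·NC / (|NA||NC|), giving 64.393°.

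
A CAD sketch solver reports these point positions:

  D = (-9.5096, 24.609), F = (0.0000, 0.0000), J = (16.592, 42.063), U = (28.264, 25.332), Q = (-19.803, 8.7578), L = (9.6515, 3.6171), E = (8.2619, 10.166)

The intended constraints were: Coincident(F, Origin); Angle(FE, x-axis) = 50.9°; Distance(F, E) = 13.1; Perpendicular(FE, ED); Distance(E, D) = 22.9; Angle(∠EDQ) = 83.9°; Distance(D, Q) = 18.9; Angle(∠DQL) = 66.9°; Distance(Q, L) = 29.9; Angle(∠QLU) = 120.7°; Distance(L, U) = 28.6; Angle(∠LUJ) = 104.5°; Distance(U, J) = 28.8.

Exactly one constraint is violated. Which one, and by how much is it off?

Distance(U, J) = 28.8 — off by 8.40.

F = (0.00, 0.00) ✓; FE at 50.90° ✓; |FE| = 13.10 ✓; ∠(FE, ED) = 90.00° ✓; |ED| = 22.90 ✓; ∠EDQ = 83.90° ✓; |DQ| = 18.90 ✓; ∠DQL = 66.90° ✓; |QL| = 29.90 ✓; ∠QLU = 120.7° ✓; |LU| = 28.60 ✓; ∠LUJ = 104.5° ✓; |UJ| = 20.40 ✗.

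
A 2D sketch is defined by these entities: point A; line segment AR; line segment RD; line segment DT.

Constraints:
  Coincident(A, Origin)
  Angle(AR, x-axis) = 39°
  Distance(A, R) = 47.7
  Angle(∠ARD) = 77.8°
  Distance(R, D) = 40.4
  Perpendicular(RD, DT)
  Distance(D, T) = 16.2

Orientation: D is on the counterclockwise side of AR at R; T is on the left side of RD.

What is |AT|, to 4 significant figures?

42.95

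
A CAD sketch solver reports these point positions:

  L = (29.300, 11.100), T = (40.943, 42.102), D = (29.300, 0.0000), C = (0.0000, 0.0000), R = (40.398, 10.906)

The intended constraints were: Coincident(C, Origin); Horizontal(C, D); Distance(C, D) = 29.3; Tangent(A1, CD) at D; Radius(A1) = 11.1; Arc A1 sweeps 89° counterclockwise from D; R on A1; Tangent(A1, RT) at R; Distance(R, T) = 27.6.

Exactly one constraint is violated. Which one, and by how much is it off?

Distance(R, T) = 27.6 — off by 3.60.

C = (0.00, 0.00) ✓; C.y = 0.00, D.y = 0.00 ✓; |CD| = 29.30 ✓; ∠(LD, DC) = 90.00° ✓; |LD| = 11.10 ✓; bearing(L→R) − bearing(L→D) = 89.00° ✓; |LR| = 11.10 ✓; ∠(LR, RT) = 90.00° ✓; |RT| = 31.20 ✗.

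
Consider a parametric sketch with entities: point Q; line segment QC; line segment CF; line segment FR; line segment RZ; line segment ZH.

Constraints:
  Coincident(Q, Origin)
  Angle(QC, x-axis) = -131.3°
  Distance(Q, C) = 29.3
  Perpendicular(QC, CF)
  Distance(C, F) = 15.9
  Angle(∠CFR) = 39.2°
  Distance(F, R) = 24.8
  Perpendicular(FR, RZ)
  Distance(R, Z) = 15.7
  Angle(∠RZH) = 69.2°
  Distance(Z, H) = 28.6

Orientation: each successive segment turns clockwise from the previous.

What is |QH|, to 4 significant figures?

37.49

Q is at the origin; QC runs at -131.3° with length 29.3, so C = (-19.34, -22.01). The perpendicularity gives CF at right angles to QC, so CF runs at 138.7°; with |CF| = 15.9, F = (-31.28, -11.52). ∠CFR = 39.2° gives FR at -2.100° from the x-axis; with |FR| = 24.8, R = (-6.500, -12.43). The perpendicularity gives RZ at right angles to FR, so RZ runs at -92.10°; with |RZ| = 15.7, Z = (-7.075, -28.12). ∠RZH = 69.2° gives ZH at 157.1° from the x-axis; with |ZH| = 28.6, H = (-33.42, -16.99). Then |QH| = |H − Q| = 37.49.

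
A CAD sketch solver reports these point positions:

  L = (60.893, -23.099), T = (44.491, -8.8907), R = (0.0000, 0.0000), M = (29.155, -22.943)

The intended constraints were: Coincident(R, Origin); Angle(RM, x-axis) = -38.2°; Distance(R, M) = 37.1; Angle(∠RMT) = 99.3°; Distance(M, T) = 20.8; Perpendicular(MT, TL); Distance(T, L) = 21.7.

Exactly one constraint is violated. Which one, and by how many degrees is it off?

Perpendicular(MT, TL) — off by 6.60°.

R = (0.00, 0.00) ✓; RM at -38.20° ✓; |RM| = 37.10 ✓; ∠RMT = 99.30° ✓; |MT| = 20.80 ✓; ∠(MT, TL) = 83.40° ✗; |TL| = 21.70 ✓.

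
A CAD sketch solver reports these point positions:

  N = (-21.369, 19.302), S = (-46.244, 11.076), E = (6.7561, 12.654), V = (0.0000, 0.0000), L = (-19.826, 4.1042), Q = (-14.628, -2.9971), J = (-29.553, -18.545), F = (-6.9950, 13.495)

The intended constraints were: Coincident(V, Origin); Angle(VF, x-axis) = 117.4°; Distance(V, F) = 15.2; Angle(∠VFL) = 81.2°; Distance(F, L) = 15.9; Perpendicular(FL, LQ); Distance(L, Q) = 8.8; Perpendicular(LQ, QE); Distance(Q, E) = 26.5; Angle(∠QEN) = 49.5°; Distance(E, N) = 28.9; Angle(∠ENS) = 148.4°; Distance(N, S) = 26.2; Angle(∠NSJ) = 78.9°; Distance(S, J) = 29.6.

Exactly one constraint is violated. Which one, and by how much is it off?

Distance(S, J) = 29.6 — off by 4.40.

V = (0.00, 0.00) ✓; VF at 117.4° ✓; |VF| = 15.20 ✓; ∠VFL = 81.20° ✓; |FL| = 15.90 ✓; ∠(FL, LQ) = 90.00° ✓; |LQ| = 8.800 ✓; ∠(LQ, QE) = 90.00° ✓; |QE| = 26.50 ✓; ∠QEN = 49.50° ✓; |EN| = 28.90 ✓; ∠ENS = 148.4° ✓; |NS| = 26.20 ✓; ∠NSJ = 78.90° ✓; |SJ| = 34.00 ✗.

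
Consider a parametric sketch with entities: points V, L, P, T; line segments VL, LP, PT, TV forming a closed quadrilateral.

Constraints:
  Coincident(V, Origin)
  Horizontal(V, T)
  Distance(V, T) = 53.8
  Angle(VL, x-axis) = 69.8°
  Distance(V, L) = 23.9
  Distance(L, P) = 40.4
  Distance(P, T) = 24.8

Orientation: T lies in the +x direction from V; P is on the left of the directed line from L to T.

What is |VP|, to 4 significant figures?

54.32

V is at the origin; V and T share the same y with |VT| = 53.8 and T in +x, so T = (53.8, 0). VL runs at 69.8° with |VL| = 23.9, so L = (8.253, 22.43). P is determined by |LP| = 40.4 and |PT| = 24.8 together: it lies at the intersection of circle(L, 40.4) and circle(T, 24.8). With |LT| = 50.77, the foot of the radical line on LT is 35.40 from L and the perpendicular offset is √(40.4² − 35.40²) = 19.46. Taking the left-of-LT solution: P = (48.61, 24.25).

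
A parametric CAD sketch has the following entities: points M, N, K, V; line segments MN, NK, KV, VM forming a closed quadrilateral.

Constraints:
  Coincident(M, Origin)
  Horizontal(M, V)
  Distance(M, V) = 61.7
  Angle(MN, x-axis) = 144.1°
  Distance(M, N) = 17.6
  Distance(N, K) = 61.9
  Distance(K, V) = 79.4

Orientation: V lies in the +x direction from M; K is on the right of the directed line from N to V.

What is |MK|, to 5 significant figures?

49.925

Checks: |NK| = 61.90 ✓; |KV| = 79.40 ✓.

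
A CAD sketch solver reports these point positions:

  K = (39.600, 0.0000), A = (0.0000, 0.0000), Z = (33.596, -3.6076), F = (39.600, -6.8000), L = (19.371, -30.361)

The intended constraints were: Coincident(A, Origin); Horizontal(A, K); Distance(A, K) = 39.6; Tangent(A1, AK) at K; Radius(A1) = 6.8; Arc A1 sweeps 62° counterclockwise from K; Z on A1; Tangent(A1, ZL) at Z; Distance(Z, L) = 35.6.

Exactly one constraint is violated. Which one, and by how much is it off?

Distance(Z, L) = 35.6 — off by 5.30.

A = (0.00, 0.00) ✓; A.y = 0.00, K.y = 0.00 ✓; |AK| = 39.60 ✓; ∠(FK, KA) = 90.00° ✓; |FK| = 6.800 ✓; bearing(F→Z) − bearing(F→K) = 62.00° ✓; |FZ| = 6.800 ✓; ∠(FZ, ZL) = 90.00° ✓; |ZL| = 30.30 ✗.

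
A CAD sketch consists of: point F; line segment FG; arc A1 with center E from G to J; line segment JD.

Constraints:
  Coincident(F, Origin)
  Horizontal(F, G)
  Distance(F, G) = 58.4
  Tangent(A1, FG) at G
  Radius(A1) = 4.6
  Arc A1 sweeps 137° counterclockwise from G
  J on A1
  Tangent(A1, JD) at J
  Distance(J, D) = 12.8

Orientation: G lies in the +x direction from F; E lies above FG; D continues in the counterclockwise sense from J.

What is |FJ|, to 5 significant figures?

62.050

F is at the origin; F and G share the same y with |FG| = 58.4 and G on the +x side, so G = (58.400, 0.0000). A1 meets FG tangentially, so EG is at right angles to FG, so E = G + (0, 4.6) = (58.400, 4.6000). On A1, G sits at bearing -90° from E; a 137° counterclockwise sweep puts J at bearing 47°, so J = E + 4.6·(cos 47°, sin 47°) = (61.537, 7.9642). Then |FJ| = |J − F| = 62.050.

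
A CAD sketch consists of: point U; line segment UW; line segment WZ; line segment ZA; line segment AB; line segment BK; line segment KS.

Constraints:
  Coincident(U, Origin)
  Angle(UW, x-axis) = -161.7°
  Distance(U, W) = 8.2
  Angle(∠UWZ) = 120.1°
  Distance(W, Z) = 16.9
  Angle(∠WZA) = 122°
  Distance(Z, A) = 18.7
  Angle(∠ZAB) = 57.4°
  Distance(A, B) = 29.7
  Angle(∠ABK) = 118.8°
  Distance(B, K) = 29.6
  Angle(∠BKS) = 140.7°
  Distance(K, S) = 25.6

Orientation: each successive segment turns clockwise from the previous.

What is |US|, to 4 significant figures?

43.47

U is at the origin; UW runs at -161.7° with length 8.2, so W = (-7.785, -2.575). ∠UWZ = 120.1° gives WZ at 138.4° from the x-axis; with |WZ| = 16.9, Z = (-20.42, 8.646). ∠WZA = 122.0° gives ZA at 80.40° from the x-axis; with |ZA| = 18.7, A = (-17.30, 27.08). ∠ZAB = 57.4° gives AB at -42.20° from the x-axis; with |AB| = 29.7, B = (4.697, 7.134). ∠ABK = 118.8° gives BK at -103.4° from the x-axis; with |BK| = 29.6, K = (-2.162, -21.66). ∠BKS = 140.7° gives KS at -142.7° from the x-axis; with |KS| = 25.6, S = (-22.53, -37.17). Then |US| = |S − U| = 43.47.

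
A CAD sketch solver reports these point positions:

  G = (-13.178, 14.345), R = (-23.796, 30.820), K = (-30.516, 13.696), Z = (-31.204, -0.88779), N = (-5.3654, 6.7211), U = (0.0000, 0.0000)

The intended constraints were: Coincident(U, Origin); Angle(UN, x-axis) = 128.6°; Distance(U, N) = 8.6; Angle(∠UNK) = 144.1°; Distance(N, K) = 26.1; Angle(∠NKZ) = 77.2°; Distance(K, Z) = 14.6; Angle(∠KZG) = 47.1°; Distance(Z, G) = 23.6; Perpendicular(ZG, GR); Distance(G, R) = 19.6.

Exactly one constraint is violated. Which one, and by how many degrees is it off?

Perpendicular(ZG, GR) — off by 7.40°.

U = (0.00, 0.00) ✓; UN at 128.6° ✓; |UN| = 8.600 ✓; ∠UNK = 144.1° ✓; |NK| = 26.10 ✓; ∠NKZ = 77.20° ✓; |KZ| = 14.60 ✓; ∠KZG = 47.10° ✓; |ZG| = 23.60 ✓; ∠(ZG, GR) = 82.60° ✗; |GR| = 19.60 ✓.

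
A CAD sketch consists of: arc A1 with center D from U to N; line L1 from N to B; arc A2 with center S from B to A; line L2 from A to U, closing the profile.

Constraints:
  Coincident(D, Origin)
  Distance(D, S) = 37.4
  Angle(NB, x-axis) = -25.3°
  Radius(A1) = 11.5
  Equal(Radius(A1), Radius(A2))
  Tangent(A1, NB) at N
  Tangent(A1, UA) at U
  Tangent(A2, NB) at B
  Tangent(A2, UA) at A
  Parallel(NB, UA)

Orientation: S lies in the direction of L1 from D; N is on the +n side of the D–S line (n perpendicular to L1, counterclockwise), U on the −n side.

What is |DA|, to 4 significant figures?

39.13

The slot axis is L1's direction at -25.3°, so u = (cos -25.3°, sin -25.3°) = (0.9041, -0.4274) and n = (−sin -25.3°, cos -25.3°) = (0.4274, 0.9041). D is at the origin and S lies 37.4 along u from D, so S = 37.4·u = (33.81, -15.98). Tangency of A1 to both parallel lines with radius 11.5 puts N and U at D ± 11.5·n: N = (4.915, 10.40), U = (-4.915, -10.40). Equal radii place B and A the same way about S: B = S + 11.5·n = (38.73, -5.586), A = S − 11.5·n = (28.90, -26.38). Then |DA| = |A − D| = 39.13.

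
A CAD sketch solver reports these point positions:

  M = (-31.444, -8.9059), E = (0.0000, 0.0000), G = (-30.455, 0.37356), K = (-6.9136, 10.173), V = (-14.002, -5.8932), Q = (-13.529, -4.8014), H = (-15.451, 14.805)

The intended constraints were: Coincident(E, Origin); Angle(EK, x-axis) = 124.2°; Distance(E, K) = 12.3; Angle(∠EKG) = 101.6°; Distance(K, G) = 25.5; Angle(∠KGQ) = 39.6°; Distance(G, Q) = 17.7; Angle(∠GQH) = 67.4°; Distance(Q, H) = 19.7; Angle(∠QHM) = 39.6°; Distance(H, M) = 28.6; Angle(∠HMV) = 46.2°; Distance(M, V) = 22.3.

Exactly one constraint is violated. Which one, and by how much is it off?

Distance(M, V) = 22.3 — off by 4.60.

E = (0.00, 0.00) ✓; EK at 124.2° ✓; |EK| = 12.30 ✓; ∠EKG = 101.6° ✓; |KG| = 25.50 ✓; ∠KGQ = 39.60° ✓; |GQ| = 17.70 ✓; ∠GQH = 67.40° ✓; |QH| = 19.70 ✓; ∠QHM = 39.60° ✓; |HM| = 28.60 ✓; ∠HMV = 46.20° ✓; |MV| = 17.70 ✗.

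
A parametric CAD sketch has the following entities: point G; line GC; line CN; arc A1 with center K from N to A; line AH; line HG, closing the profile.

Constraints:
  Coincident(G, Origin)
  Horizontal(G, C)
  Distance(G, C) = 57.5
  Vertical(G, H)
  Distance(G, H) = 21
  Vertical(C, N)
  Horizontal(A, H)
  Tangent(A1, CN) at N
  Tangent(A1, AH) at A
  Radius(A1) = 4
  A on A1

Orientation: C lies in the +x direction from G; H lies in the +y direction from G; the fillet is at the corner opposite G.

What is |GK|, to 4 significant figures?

56.14

G is at the origin; GC is horizontal with |GC| = 57.5 and C on the +x side, so C = (57.50, 0.000). G and H share the same x with |GH| = 21.0 and H on the +y side, so H = (0.000, 21.00). The virtual corner opposite G is at (57.50, 21.00). A1 meets CN tangentially, so KN is at right angles to CN and tangency of A1 to AH means the radius KA is perpendicular to AH, with radius 4.0, so the center K sits 4.0 in from both sides at K = (53.50, 17.00). Then |GK| = |K − G| = 56.14.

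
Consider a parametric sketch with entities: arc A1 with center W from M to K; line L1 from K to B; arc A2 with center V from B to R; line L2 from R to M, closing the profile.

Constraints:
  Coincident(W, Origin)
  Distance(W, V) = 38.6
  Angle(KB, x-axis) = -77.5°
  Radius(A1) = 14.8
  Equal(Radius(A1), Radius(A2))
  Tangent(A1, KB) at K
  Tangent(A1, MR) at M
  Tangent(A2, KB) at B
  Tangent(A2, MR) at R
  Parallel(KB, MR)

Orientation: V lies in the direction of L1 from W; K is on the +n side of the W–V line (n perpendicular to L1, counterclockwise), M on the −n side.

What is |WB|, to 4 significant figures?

41.34

The slot axis is L1's direction at -77.5°, so u = (cos -77.5°, sin -77.5°) = (0.2164, -0.9763) and n = (−sin -77.5°, cos -77.5°) = (0.9763, 0.2164). W is at the origin and V lies 38.6 along u from W, so V = 38.6·u = (8.355, -37.69). Tangency of A1 to both parallel lines with radius 14.8 puts K and M at W ± 14.8·n: K = (14.45, 3.203), M = (-14.45, -3.203). Equal radii place B and R the same way about V: B = V + 14.8·n = (22.80, -34.48), R = V − 14.8·n = (-6.095, -40.89). Then |WB| = |B − W| = 41.34.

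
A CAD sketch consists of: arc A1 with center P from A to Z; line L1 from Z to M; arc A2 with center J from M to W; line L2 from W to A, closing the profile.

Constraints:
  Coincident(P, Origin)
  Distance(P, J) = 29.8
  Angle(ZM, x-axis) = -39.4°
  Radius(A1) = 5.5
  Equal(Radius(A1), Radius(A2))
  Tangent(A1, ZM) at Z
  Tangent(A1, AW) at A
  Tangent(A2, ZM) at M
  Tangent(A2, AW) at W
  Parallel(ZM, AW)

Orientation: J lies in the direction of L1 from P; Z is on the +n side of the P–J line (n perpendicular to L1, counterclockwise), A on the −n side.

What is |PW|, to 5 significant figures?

30.303

Tangency of A1 to both parallel lines with radius 5.5 puts Z and A at P ± 5.5·n: Z = (3.4910, 4.2500), A = (-3.4910, -4.2500). Equal radii place M and W the same way about J: M = J + 5.5·n = (26.518, -14.665), W = J − 5.5·n = (19.536, -23.165). Then |PW| = |W − P| = 30.303.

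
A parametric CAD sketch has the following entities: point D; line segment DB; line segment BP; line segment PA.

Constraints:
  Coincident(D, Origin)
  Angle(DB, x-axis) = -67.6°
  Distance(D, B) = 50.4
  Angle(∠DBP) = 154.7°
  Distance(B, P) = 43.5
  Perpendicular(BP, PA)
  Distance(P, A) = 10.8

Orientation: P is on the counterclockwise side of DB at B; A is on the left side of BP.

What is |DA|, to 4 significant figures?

89.71

∠DBP = 154.7°, so BP runs at -67.6° + (180° − 154.7°) = -42.30° from the x-axis; with |BP| = 43.5, P = B + 43.5·(cos -42.30°, sin -42.30°) = (51.38, -75.87). BP ⟂ PA; with |PA| = 10.8 on the left of BP, A = P + 10.8·(0.6730, 0.7396) = (58.65, -67.89). Then |DA| = |A − D| = 89.71.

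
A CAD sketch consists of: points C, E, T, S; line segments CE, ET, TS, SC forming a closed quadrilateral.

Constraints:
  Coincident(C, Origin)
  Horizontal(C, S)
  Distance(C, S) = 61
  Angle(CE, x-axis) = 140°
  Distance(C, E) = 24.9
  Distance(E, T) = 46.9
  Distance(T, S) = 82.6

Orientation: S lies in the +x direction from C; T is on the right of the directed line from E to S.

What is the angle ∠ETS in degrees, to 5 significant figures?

72.310°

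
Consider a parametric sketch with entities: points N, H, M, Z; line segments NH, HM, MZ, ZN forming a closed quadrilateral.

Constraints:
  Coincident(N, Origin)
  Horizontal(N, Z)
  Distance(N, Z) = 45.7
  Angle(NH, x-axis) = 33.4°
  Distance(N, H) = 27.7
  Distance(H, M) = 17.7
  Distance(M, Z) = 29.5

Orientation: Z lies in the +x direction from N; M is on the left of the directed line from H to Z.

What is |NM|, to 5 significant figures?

45.183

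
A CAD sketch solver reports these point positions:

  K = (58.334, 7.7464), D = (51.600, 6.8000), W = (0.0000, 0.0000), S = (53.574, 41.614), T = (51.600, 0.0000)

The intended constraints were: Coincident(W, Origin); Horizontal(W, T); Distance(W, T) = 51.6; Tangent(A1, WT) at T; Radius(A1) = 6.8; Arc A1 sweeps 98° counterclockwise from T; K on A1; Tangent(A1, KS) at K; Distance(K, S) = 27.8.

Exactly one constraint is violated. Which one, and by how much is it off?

Distance(K, S) = 27.8 — off by 6.40.

W = (0.00, 0.00) ✓; W.y = 0.00, T.y = 0.00 ✓; |WT| = 51.60 ✓; ∠(DT, TW) = 90.00° ✓; |DT| = 6.800 ✓; bearing(D→K) − bearing(D→T) = 98.00° ✓; |DK| = 6.800 ✓; ∠(DK, KS) = 90.00° ✓; |KS| = 34.20 ✗.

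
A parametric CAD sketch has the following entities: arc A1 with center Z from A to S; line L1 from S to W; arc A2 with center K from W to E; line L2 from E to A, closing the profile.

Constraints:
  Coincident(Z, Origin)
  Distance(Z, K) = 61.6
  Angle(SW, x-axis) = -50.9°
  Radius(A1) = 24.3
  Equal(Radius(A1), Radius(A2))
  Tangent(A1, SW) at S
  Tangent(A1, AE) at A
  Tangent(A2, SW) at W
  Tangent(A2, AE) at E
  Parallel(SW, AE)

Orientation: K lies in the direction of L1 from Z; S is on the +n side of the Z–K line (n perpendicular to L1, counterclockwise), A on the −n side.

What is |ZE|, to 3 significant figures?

66.2

The slot axis is L1's direction at -50.9°, so u = (cos -50.9°, sin -50.9°) = (0.631, -0.776) and n = (−sin -50.9°, cos -50.9°) = (0.776, 0.631). Z is at the origin and K lies 61.6 along u from Z, so K = 61.6·u = (38.8, -47.8). Tangency of A1 to both parallel lines with radius 24.3 puts S and A at Z ± 24.3·n: S = (18.9, 15.3), A = (-18.9, -15.3). Equal radii place W and E the same way about K: W = K + 24.3·n = (57.7, -32.5), E = K − 24.3·n = (20.0, -63.1). Then |ZE| = |E − Z| = 66.2.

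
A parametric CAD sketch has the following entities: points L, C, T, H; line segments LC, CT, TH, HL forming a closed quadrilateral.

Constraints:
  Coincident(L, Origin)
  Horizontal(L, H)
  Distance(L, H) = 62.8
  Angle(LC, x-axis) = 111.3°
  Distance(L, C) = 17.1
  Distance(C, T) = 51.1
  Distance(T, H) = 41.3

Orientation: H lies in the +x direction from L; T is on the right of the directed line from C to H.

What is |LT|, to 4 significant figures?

35.61

L is at the origin; L and H share the same y with |LH| = 62.8 and H in +x, so H = (62.8, 0). LC runs at 111.3° with |LC| = 17.1, so C = (-6.212, 15.93). T is determined by |CT| = 51.1 and |TH| = 41.3 together: it lies at the intersection of circle(C, 51.1) and circle(H, 41.3). With |CH| = 70.83, the foot of the radical line on CH is 41.81 from C and the perpendicular offset is √(51.1² − 41.81²) = 29.39. Taking the right-of-CH solution: T = (27.91, -22.10).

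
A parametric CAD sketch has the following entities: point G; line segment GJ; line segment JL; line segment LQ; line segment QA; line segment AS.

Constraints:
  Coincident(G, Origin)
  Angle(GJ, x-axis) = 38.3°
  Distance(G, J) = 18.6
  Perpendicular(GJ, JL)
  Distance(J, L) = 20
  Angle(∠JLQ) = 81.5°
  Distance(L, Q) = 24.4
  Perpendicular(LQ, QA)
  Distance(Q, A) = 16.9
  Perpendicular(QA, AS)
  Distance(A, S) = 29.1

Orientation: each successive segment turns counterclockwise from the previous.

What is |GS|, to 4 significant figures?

26.05

G is at the origin; GJ runs at 38.3° with length 18.6, so J = (14.60, 11.53). GJ ⟂ JL, so JL runs at 128.3°; with |JL| = 20.0, L = (2.201, 27.22). ∠JLQ = 81.5° gives LQ at -133.2° from the x-axis; with |LQ| = 24.4, Q = (-14.50, 9.437). LQ is perpendicular to QA, so QA runs at -43.20°; with |QA| = 16.9, A = (-2.182, -2.132). The perpendicularity gives AS at right angles to QA, so AS runs at 46.80°; with |AS| = 29.1, S = (17.74, 19.08). Then |GS| = |S − G| = 26.05.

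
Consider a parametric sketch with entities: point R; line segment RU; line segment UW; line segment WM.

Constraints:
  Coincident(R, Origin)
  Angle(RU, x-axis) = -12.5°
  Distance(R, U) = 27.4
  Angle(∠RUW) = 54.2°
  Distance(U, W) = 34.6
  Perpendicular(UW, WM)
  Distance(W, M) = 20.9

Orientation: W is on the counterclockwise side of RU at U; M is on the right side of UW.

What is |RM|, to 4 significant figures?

46.95

R is at the origin; RU runs at -12.5° with length 27.4, so U = 27.4·(cos -12.5°, sin -12.5°) = (26.75, -5.930). ∠RUW = 54.2°, so UW runs at -12.5° + (180° − 54.2°) = 113.3° from the x-axis; with |UW| = 34.6, W = U + 34.6·(cos 113.3°, sin 113.3°) = (13.06, 25.85). UW ⟂ WM; with |WM| = 20.9 on the right of UW, M = W + 20.9·(0.9184, 0.3955) = (32.26, 34.11). Then |RM| = |M − R| = 46.95.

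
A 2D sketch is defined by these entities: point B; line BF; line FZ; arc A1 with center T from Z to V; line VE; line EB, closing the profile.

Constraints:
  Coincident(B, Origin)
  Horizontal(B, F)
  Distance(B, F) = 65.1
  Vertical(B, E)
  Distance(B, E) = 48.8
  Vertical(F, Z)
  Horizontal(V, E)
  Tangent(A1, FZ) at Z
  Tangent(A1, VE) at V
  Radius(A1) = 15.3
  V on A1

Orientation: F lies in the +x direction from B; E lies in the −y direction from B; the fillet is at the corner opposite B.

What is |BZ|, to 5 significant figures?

73.214

The virtual corner opposite B is at (65.100, -48.800). A1 meets FZ tangentially, so TZ is at right angles to FZ and since A1 is tangent to VE there, TV ⟂ VE, with radius 15.3, so the center T sits 15.3 in from both sides at T = (49.800, -33.500). That places the tangent points at Z = (65.100, -33.500) on FZ and V = (49.800, -48.800) on VE. Then |BZ| = |Z − B| = 73.214.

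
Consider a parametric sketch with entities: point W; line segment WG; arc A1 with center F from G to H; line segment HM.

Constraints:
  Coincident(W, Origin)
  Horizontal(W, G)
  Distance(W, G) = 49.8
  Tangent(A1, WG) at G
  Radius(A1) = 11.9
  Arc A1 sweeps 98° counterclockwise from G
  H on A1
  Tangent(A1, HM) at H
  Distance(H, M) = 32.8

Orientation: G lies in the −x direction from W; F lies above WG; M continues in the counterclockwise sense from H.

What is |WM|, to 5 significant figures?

62.710

W is at the origin; WG is horizontal with |WG| = 49.8 and G on the −x side, so G = (-49.800, 0.0000). Tangency of A1 to WG means the radius FG is perpendicular to WG, so F = G + (0, 11.9) = (-49.800, 11.900). On A1, G sits at bearing -90° from F; a 98° counterclockwise sweep puts H at bearing 8°, so H = F + 11.9·(cos 8°, sin 8°) = (-38.016, 13.556). The tangent condition forces FH to be normal to HM, so HM runs along (−sin 8°, cos 8°); with |HM| = 32.8, M = (-42.581, 46.037). Then |WM| = |M − W| = 62.710.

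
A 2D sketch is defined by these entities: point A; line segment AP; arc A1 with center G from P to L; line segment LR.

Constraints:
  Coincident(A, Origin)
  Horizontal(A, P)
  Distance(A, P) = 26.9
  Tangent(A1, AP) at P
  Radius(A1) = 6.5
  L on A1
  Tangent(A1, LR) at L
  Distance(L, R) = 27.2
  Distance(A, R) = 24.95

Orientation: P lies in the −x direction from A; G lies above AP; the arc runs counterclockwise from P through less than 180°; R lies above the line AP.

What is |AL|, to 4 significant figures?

21.85

A is at the origin; A and P share the same y with |AP| = 26.9 and P on the −x side, so P = (-26.90, 0.000). The tangent condition forces GP to be normal to AP, so G = P + (0, 6.5) = (-26.90, 6.500). Since GL ⟂ LR (tangency), |GR| = √(6.5² + 27.2²) = 27.97 regardless of where L sits on A1. So R lies on both circle(A, 24.95) and circle(G, 27.97); the above-AP intersection is R = (-5.382, 24.36). L is the foot of the tangent from R: L = (-21.70, 2.601).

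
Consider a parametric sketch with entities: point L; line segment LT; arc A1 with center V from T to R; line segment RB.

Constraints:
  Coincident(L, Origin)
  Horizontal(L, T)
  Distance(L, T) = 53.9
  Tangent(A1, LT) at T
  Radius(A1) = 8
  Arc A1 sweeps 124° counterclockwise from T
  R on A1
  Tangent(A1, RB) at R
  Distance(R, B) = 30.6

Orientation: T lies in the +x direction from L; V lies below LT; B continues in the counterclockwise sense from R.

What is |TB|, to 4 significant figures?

39.27

L is at the origin; LT is horizontal with |LT| = 53.9 and T on the +x side, so T = (53.90, 0.000). The tangent condition forces VT to be normal to LT, so V = T + (0, -8) = (53.90, -8.000). On A1, T sits at bearing 90° from V; a 124° counterclockwise sweep puts R at bearing 214°, so R = V + 8.0·(cos 214°, sin 214°) = (47.27, -12.47). The tangent condition forces VR to be normal to RB, so RB runs along (−sin 214°, cos 214°); with |RB| = 30.6, B = (64.38, -37.84). Then |TB| = |B − T| = 39.27.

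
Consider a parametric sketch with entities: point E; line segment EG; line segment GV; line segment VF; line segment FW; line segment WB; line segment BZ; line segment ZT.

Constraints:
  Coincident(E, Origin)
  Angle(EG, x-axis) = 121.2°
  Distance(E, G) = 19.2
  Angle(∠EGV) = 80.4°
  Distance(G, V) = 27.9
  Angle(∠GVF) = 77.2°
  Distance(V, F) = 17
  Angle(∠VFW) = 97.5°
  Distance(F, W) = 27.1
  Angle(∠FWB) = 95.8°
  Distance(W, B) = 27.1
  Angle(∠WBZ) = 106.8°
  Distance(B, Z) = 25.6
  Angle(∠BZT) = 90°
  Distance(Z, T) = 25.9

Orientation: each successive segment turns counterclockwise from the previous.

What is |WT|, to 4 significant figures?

33.43

E is at the origin; EG runs at 121.2° with length 19.2, so G = (-9.946, 16.42). ∠EGV = 80.4° gives GV at -139.2° from the x-axis; with |GV| = 27.9, V = (-31.07, -1.807). ∠GVF = 77.2° gives VF at -36.40° from the x-axis; with |VF| = 17.0, F = (-17.38, -11.90). ∠VFW = 97.5° gives FW at 46.10° from the x-axis; with |FW| = 27.1, W = (1.408, 7.631). ∠FWB = 95.8° gives WB at 130.3° from the x-axis; with |WB| = 27.1, B = (-16.12, 28.30). ∠WBZ = 106.8° gives BZ at -156.5° from the x-axis; with |BZ| = 25.6, Z = (-39.60, 18.09). ∠BZT = 90.0° gives ZT at -66.50° from the x-axis; with |ZT| = 25.9, T = (-29.27, -5.660). Then |WT| = |T − W| = 33.43.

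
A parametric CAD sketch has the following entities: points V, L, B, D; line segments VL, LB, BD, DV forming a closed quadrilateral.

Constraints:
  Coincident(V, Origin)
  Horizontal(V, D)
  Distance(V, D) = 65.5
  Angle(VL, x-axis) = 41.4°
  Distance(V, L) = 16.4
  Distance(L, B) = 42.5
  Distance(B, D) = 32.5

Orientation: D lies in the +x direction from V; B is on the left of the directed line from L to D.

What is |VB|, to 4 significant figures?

58.43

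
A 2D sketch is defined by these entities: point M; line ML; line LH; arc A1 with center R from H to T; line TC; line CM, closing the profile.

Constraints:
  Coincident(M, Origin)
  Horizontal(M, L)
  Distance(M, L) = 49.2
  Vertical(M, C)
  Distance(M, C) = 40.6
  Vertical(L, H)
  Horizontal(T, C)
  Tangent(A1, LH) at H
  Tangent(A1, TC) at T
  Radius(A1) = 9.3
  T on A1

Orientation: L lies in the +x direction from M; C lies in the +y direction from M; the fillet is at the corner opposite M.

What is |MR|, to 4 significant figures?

50.71

M is at the origin; ML is horizontal with |ML| = 49.2 and L on the +x side, so L = (49.20, 0.000). M and C share the same x with |MC| = 40.6 and C on the +y side, so C = (0.000, 40.60). The virtual corner opposite M is at (49.20, 40.60). Tangency of A1 to LH means the radius RH is perpendicular to LH and since A1 is tangent to TC there, RT ⟂ TC, with radius 9.3, so the center R sits 9.3 in from both sides at R = (39.90, 31.30). Then |MR| = |R − M| = 50.71.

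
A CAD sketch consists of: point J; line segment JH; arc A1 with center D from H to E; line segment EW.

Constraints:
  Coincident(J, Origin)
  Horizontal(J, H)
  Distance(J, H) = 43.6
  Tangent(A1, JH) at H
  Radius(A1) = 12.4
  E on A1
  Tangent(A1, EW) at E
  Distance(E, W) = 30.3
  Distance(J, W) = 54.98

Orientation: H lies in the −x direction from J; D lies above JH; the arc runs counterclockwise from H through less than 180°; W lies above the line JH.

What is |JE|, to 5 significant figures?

33.968

Checks: |DE| = 12.40 ✓; ∠(DE, EW) = 90.00° ✓; |EW| = 30.30 ✓; |JW| = 54.98 ✓.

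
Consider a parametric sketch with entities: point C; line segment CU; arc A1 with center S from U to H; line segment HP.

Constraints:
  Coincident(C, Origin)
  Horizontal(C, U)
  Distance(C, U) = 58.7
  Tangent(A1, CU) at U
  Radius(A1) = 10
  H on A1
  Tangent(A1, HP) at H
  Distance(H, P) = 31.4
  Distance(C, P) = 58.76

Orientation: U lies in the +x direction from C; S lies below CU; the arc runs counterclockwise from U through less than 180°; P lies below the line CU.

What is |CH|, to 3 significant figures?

49.5

Checks: C.y = 0.00, U.y = 0.00 ✓; |SH| = 10.00 ✓; ∠(SH, HP) = 90.00° ✓; |HP| = 31.40 ✓; |CP| = 58.76 ✓.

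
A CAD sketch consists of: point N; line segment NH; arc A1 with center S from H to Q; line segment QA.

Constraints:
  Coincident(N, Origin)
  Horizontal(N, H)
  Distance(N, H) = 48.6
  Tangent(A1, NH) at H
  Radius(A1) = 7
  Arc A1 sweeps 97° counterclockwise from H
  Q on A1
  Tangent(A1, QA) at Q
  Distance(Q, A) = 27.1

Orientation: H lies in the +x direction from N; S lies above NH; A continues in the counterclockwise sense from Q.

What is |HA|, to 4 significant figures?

34.94

N is at the origin; NH is horizontal with |NH| = 48.6 and H on the +x side, so H = (48.60, 0.000). A1 meets NH tangentially, so SH is at right angles to NH, so S = H + (0, 7) = (48.60, 7.000). On A1, H sits at bearing -90° from S; a 97° counterclockwise sweep puts Q at bearing 7°, so Q = S + 7.0·(cos 7°, sin 7°) = (55.55, 7.853). A1 meets QA tangentially, so SQ is at right angles to QA, so QA runs along (−sin 7°, cos 7°); with |QA| = 27.1, A = (52.25, 34.75). Then |HA| = |A − H| = 34.94.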